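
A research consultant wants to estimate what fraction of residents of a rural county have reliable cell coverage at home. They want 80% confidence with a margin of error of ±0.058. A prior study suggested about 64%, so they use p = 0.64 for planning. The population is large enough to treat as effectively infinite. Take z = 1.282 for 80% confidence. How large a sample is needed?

113

With p = 0.64, p(1−p) = 0.2304.
n = z²·p(1−p)/E² = 1.282² × 0.2304 / 0.058² = 1.6435 × 0.2304 / 0.003364 ≈ 112.56.
Rounding up gives n = 113.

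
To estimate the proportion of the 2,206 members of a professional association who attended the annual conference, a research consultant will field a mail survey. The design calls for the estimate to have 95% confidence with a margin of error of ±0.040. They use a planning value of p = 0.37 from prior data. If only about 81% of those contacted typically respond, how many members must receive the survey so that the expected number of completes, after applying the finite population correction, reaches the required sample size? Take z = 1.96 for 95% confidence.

Completed interviews needed (unadjusted): n₀ = 1.96² × 0.2331 / 0.040² ≈ 559.67 → 560.
FPC for N = 2,206: n = 560 / (1 + 559/2206) = 560 / 1.2534 ≈ 446.78 → 447.
At an 81% response rate, contacts needed = 447 / 0.81 ≈ 551.85 → 552.

552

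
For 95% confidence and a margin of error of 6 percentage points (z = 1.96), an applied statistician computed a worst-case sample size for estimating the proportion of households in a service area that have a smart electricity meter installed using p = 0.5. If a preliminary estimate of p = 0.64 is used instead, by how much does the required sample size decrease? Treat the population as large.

21

Conservative (p = 0.5): n = 1.96² × 0.25 / 0.060² ≈ 266.78 → 267.
Using p = 0.64: p(1−p) = 0.2304, so n = 1.96² × 0.2304 / 0.060² ≈ 245.86 → 246.
Reduction: 267 − 246 = 21.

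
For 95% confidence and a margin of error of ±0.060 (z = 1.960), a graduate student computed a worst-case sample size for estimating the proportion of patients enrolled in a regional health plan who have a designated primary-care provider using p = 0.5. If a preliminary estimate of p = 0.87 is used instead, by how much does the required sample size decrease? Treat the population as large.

Conservative (p = 0.5): n = 1.960² × 0.25 / 0.060² ≈ 266.78 → 267.
Using p = 0.87: p(1−p) = 0.1131, so n = 1.960² × 0.1131 / 0.060² ≈ 120.69 → 121.
Reduction: 267 − 121 = 146.

146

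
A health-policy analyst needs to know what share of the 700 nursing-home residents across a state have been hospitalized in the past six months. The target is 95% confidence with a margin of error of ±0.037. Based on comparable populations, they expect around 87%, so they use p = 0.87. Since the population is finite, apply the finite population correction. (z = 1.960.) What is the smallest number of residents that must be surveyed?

219

Unadjusted: n₀ = 1.960² × 0.87 × 0.13 / 0.037² ≈ 317.37, so n₀ = 318.
Finite population correction with N = 700: n = n₀ / (1 + (n₀−1)/N) = 318 / (1 + 317/700) = 318 / 1.4529 ≈ 218.88.
Rounding up, n = 219.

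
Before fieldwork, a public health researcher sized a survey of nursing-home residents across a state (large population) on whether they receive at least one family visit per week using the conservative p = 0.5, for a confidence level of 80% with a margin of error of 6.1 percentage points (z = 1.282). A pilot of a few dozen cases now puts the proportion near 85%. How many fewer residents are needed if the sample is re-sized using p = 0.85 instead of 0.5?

Conservative (p = 0.5): n = 1.282² × 0.25 / 0.061² ≈ 110.42 → 111.
Using p = 0.85: p(1−p) = 0.1275, so n = 1.282² × 0.1275 / 0.061² ≈ 56.32 → 57.
Reduction: 111 − 57 = 54.

54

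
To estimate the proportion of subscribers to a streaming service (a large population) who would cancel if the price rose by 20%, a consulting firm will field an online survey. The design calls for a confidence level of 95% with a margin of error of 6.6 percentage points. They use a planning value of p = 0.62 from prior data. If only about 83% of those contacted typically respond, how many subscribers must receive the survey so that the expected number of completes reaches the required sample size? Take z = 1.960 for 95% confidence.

251

Completed interviews needed: n₀ = 1.960² × 0.2356 / 0.066² ≈ 207.78 → 208.
At an 83% response rate, contacts needed = 208 / 0.83 ≈ 250.60 → 251.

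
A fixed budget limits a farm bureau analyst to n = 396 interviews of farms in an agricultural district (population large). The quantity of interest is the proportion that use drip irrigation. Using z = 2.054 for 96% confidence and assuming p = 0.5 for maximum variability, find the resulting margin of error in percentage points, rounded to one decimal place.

SE(p̂) = √[p(1−p)/n] = √[0.2500/396] = 0.02513.
E = z × SE = 2.054 × 0.02513 = 0.05161, or 5.2 percentage points.

5.2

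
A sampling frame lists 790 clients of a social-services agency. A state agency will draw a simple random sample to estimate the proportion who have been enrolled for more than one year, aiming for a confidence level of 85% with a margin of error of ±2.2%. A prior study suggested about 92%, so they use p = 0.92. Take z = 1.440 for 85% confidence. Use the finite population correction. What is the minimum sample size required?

Unadjusted: n₀ = 1.440² × 0.92 × 0.08 / 0.022² ≈ 315.32, so n₀ = 316.
Finite population correction with N = 790: n = n₀ / (1 + (n₀−1)/N) = 316 / (1 + 315/790) = 316 / 1.3987 ≈ 225.92.
Rounding up, n = 226.

226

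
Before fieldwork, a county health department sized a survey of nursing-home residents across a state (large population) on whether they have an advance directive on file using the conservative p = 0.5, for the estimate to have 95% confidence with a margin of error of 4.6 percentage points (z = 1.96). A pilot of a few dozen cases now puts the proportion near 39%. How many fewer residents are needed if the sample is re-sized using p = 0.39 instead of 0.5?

22

Conservative (p = 0.5): n = 1.96² × 0.25 / 0.046² ≈ 453.88 → 454.
Using p = 0.39: p(1−p) = 0.2379, so n = 1.96² × 0.2379 / 0.046² ≈ 431.91 → 432.
Reduction: 454 − 432 = 22.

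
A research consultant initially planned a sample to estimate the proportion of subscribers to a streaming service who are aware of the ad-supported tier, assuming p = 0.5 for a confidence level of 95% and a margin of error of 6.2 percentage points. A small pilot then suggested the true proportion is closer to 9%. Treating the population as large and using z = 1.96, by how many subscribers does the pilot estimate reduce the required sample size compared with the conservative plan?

Conservative (p = 0.5): n = 1.96² × 0.25 / 0.062² ≈ 249.84 → 250.
Using p = 0.09: p(1−p) = 0.0819, so n = 1.96² × 0.0819 / 0.062² ≈ 81.85 → 82.
Reduction: 250 − 82 = 168.

168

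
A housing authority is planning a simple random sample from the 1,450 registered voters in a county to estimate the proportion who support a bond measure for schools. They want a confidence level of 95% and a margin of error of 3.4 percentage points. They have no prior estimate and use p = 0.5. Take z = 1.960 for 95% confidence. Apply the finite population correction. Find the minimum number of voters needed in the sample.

Unadjusted: n₀ = 1.960² × 0.50 × 0.50 / 0.034² ≈ 830.80, so n₀ = 831.
Finite population correction with N = 1,450: n = n₀ / (1 + (n₀−1)/N) = 831 / (1 + 830/1450) = 831 / 1.5724 ≈ 528.49.
Rounding up, n = 529.

529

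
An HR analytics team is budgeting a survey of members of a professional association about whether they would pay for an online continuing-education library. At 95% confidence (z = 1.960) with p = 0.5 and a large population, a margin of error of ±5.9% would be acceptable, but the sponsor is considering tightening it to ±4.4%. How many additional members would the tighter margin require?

At ±5.9%: n = 1.960² × 0.2500 / 0.059² ≈ 275.90 → 276.
At ±4.4%: n = 1.960² × 0.2500 / 0.044² ≈ 496.07 → 497.
Additional respondents: 497 − 276 = 221.

221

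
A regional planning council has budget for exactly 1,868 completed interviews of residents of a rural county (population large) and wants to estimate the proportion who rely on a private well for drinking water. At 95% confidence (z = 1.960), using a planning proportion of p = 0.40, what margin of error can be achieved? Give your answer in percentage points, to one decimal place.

2.2

SE(p̂) = √[p(1−p)/n] = √[0.2400/1868] = 0.01133.
E = z × SE = 1.960 × 0.01133 = 0.02222, or 2.2 percentage points.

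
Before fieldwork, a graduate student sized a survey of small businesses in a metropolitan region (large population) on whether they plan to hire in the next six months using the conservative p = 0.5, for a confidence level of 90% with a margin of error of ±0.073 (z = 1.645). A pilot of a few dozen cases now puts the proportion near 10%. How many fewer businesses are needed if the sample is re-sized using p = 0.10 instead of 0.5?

Conservative (p = 0.5): n = 1.645² × 0.25 / 0.073² ≈ 126.95 → 127.
Using p = 0.10: p(1−p) = 0.0900, so n = 1.645² × 0.0900 / 0.073² ≈ 45.70 → 46.
Reduction: 127 − 46 = 81.

81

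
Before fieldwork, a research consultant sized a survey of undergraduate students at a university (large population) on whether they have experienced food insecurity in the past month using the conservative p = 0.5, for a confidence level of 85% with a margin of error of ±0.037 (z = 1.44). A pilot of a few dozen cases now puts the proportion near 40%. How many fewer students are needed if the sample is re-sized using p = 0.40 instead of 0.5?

Conservative (p = 0.5): n = 1.44² × 0.25 / 0.037² ≈ 378.67 → 379.
Using p = 0.40: p(1−p) = 0.2400, so n = 1.44² × 0.2400 / 0.037² ≈ 363.52 → 364.
Reduction: 379 − 364 = 15.

15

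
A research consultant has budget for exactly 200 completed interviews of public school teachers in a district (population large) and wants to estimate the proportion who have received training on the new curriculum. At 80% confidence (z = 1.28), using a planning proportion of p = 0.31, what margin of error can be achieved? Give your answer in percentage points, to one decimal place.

4.2

SE(p̂) = √[p(1−p)/n] = √[0.2139/200] = 0.03270.
E = z × SE = 1.28 × 0.03270 = 0.04186, or 4.2 percentage points.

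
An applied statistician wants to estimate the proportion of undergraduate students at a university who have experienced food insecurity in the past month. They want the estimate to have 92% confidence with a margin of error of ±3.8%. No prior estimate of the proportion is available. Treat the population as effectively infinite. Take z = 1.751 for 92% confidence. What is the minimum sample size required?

531

With no prior estimate, use p = 0.5, giving p(1−p) = 0.25.
n = z²·p(1−p)/E² = 1.751² × 0.2500 / 0.038² = 3.0660 × 0.2500 / 0.001444 ≈ 530.82.
Rounding up gives n = 531.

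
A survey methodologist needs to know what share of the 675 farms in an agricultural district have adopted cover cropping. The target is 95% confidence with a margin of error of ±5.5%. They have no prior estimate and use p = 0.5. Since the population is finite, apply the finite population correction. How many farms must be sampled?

For 95% confidence, z = 1.96.
Unadjusted: n₀ = 1.96² × 0.50 × 0.50 / 0.055² ≈ 317.49, so n₀ = 318.
Finite population correction with N = 675: n = n₀ / (1 + (n₀−1)/N) = 318 / (1 + 317/675) = 318 / 1.4696 ≈ 216.38.
Rounding up, n = 217.

217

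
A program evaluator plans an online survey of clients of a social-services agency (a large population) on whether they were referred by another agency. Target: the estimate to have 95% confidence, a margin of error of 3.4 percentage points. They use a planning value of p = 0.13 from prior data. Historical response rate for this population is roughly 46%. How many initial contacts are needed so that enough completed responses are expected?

818

For 95% confidence, z = 1.960.
Completed interviews needed: n₀ = 1.960² × 0.1131 / 0.034² ≈ 375.85 → 376.
At a 46% response rate, contacts needed = 376 / 0.46 ≈ 817.39 → 818.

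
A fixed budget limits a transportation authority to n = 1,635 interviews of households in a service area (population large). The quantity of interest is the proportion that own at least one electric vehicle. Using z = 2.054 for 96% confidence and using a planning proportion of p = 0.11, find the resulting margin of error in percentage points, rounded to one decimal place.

1.6

SE(p̂) = √[p(1−p)/n] = √[0.0979/1635] = 0.00774.
E = z × SE = 2.054 × 0.00774 = 0.01589, or 1.6 percentage points.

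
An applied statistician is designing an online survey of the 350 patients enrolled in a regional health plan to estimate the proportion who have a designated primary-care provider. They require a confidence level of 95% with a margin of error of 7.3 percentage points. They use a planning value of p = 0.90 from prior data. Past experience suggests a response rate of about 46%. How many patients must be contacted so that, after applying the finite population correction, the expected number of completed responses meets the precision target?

For 95% confidence, z = 1.96.
Completed interviews needed (unadjusted): n₀ = 1.96² × 0.0900 / 0.073² ≈ 64.88 → 65.
FPC for N = 350: n = 65 / (1 + 64/350) = 65 / 1.1829 ≈ 54.95 → 55.
At a 46% response rate, contacts needed = 55 / 0.46 ≈ 119.57 → 120.

120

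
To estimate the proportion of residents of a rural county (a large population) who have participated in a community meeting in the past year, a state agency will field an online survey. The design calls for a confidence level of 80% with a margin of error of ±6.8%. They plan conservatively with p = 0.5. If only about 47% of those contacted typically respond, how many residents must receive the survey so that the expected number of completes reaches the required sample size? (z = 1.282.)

Completed interviews needed: n₀ = 1.282² × 0.2500 / 0.068² ≈ 88.86 → 89.
At a 47% response rate, contacts needed = 89 / 0.47 ≈ 189.36 → 190.

190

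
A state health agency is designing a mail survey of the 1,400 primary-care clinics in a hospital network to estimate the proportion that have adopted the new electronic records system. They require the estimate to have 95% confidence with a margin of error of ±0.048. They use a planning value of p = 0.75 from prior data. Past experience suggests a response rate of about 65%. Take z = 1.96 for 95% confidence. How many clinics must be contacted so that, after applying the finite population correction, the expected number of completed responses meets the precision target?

Completed interviews needed (unadjusted): n₀ = 1.96² × 0.1875 / 0.048² ≈ 312.63 → 313.
FPC for N = 1,400: n = 313 / (1 + 312/1400) = 313 / 1.2229 ≈ 255.96 → 256.
At a 65% response rate, contacts needed = 256 / 0.65 ≈ 393.85 → 394.

394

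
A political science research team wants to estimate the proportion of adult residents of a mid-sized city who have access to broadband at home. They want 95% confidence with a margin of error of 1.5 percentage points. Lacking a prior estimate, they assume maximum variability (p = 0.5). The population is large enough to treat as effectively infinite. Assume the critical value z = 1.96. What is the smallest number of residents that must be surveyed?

4269

With p = 0.5, p(1−p) = 0.25.
n = z²·p(1−p)/E² = 1.96² × 0.2500 / 0.015² = 3.8416 × 0.2500 / 0.000225 ≈ 4268.44.
Rounding up gives n = 4269.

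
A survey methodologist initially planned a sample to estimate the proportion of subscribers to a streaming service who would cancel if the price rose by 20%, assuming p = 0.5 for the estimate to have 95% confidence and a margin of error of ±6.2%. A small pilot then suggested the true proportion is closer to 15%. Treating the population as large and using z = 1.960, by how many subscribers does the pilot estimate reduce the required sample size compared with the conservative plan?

Conservative (p = 0.5): n = 1.960² × 0.25 / 0.062² ≈ 249.84 → 250.
Using p = 0.15: p(1−p) = 0.1275, so n = 1.960² × 0.1275 / 0.062² ≈ 127.42 → 128.
Reduction: 250 − 128 = 122.

122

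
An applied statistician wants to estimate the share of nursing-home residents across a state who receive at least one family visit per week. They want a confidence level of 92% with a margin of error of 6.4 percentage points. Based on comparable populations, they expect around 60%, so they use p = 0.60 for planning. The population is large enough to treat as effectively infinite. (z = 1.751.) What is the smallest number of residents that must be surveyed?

With p = 0.60, p(1−p) = 0.2400.
n = z²·p(1−p)/E² = 1.751² × 0.2400 / 0.064² = 3.0660 × 0.2400 / 0.004096 ≈ 179.65.
Rounding up gives n = 180.

180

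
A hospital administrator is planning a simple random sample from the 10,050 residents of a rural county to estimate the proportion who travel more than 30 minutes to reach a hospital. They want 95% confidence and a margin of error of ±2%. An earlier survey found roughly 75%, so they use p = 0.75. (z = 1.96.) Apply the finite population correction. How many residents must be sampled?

1528

Unadjusted: n₀ = 1.96² × 0.75 × 0.25 / 0.020² ≈ 1800.75, so n₀ = 1801.
Finite population correction with N = 10,050: n = n₀ / (1 + (n₀−1)/N) = 1801 / (1 + 1800/10050) = 1801 / 1.1791 ≈ 1527.43.
Rounding up, n = 1528.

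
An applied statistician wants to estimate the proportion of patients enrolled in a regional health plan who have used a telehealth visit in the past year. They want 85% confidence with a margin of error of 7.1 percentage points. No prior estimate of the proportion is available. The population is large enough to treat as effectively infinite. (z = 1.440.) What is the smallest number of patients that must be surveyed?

103

With no prior estimate, use p = 0.5, giving p(1−p) = 0.25.
n = z²·p(1−p)/E² = 1.440² × 0.2500 / 0.071² = 2.0736 × 0.2500 / 0.005041 ≈ 102.84.
Rounding up gives n = 103.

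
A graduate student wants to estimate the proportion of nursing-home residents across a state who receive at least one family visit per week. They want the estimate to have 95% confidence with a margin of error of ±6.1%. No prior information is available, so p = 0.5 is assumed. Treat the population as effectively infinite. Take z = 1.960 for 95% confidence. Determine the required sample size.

259

With p = 0.5, p(1−p) = 0.25.
n = z²·p(1−p)/E² = 1.960² × 0.2500 / 0.061² = 3.8416 × 0.2500 / 0.003721 ≈ 258.10.
Rounding up gives n = 259.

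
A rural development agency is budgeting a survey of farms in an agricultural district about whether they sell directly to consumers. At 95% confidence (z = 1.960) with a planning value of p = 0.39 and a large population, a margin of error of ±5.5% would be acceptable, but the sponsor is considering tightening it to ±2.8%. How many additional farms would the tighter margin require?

863

At ±5.5%: n = 1.960² × 0.2379 / 0.055² ≈ 302.12 → 303.
At ±2.8%: n = 1.960² × 0.2379 / 0.028² ≈ 1165.71 → 1166.
Additional respondents: 1166 − 303 = 863.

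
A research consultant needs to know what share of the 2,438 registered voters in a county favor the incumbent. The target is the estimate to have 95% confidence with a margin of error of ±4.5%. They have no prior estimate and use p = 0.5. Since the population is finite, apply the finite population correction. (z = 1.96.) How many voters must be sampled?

Unadjusted: n₀ = 1.96² × 0.50 × 0.50 / 0.045² ≈ 474.27, so n₀ = 475.
Finite population correction with N = 2,438: n = n₀ / (1 + (n₀−1)/N) = 475 / (1 + 474/2438) = 475 / 1.1944 ≈ 397.68.
Rounding up, n = 398.

398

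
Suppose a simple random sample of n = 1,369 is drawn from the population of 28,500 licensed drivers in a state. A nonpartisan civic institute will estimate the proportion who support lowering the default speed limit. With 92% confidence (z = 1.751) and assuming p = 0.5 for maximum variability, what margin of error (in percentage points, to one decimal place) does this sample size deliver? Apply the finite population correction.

2.3

Finite-population factor: (N−n)/(N−1) = (28500−1369)/(28500−1) = 0.9520.
SE(p̂) = √[p(1−p)/n · (N−n)/(N−1)] = √[0.2500/1369 × 0.9520] = 0.01319.
E = z × SE = 1.751 × 0.01319 = 0.02309 ≈ 2.3 percentage points.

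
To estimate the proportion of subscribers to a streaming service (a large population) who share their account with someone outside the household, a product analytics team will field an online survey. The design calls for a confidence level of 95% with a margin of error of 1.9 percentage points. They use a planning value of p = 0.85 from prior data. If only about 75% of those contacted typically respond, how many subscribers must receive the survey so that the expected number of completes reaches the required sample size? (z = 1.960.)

Completed interviews needed: n₀ = 1.960² × 0.1275 / 0.019² ≈ 1356.80 → 1357.
At a 75% response rate, contacts needed = 1357 / 0.75 ≈ 1809.33 → 1810.

1810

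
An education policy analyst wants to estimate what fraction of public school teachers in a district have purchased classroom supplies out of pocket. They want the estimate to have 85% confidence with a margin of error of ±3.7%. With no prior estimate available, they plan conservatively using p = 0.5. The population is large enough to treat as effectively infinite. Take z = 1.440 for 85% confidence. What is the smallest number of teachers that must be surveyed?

379

With p = 0.5, p(1−p) = 0.25.
n = z²·p(1−p)/E² = 1.440² × 0.2500 / 0.037² = 2.0736 × 0.2500 / 0.001369 ≈ 378.67.
Rounding up gives n = 379.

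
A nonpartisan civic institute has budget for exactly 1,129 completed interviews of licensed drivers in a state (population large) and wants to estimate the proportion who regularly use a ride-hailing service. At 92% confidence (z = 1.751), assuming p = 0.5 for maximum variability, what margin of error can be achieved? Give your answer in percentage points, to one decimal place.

SE(p̂) = √[p(1−p)/n] = √[0.2500/1129] = 0.01488.
E = z × SE = 1.751 × 0.01488 = 0.02606, or 2.6 percentage points.

2.6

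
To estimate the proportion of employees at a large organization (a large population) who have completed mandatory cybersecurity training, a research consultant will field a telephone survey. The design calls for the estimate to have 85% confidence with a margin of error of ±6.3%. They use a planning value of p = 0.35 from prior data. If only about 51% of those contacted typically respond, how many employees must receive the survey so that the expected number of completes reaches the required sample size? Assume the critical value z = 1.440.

234

Completed interviews needed: n₀ = 1.440² × 0.2275 / 0.063² ≈ 118.86 → 119.
At a 51% response rate, contacts needed = 119 / 0.51 ≈ 233.33 → 234.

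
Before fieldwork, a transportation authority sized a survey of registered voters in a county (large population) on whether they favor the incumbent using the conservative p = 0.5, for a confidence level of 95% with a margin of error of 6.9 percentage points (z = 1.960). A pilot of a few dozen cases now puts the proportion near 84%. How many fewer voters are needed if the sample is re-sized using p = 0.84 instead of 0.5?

93

Conservative (p = 0.5): n = 1.960² × 0.25 / 0.069² ≈ 201.72 → 202.
Using p = 0.84: p(1−p) = 0.1344, so n = 1.960² × 0.1344 / 0.069² ≈ 108.45 → 109.
Reduction: 202 − 109 = 93.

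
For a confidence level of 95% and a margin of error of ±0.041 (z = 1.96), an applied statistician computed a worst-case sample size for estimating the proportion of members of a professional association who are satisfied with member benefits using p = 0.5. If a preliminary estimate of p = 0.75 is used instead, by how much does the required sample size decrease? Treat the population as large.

143

Conservative (p = 0.5): n = 1.96² × 0.25 / 0.041² ≈ 571.33 → 572.
Using p = 0.75: p(1−p) = 0.1875, so n = 1.96² × 0.1875 / 0.041² ≈ 428.49 → 429.
Reduction: 572 − 429 = 143.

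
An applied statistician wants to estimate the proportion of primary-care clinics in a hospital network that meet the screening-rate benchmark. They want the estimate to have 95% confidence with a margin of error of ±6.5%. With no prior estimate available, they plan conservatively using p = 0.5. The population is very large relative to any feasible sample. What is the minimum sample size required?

For 95% confidence, z = 1.96.
With p = 0.5, p(1−p) = 0.25.
n = z²·p(1−p)/E² = 1.96² × 0.2500 / 0.065² = 3.8416 × 0.2500 / 0.004225 ≈ 227.31.
Rounding up gives n = 228.

228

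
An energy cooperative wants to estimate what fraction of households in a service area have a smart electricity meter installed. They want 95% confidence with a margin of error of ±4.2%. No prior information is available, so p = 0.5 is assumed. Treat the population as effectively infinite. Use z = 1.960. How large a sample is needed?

With p = 0.5, p(1−p) = 0.25.
n = z²·p(1−p)/E² = 1.960² × 0.2500 / 0.042² = 3.8416 × 0.2500 / 0.001764 ≈ 544.44.
Rounding up gives n = 545.

545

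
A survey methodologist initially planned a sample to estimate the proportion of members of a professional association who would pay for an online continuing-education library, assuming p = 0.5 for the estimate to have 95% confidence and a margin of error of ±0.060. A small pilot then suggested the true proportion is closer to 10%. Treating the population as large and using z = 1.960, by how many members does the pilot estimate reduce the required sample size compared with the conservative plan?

170

Conservative (p = 0.5): n = 1.960² × 0.25 / 0.060² ≈ 266.78 → 267.
Using p = 0.10: p(1−p) = 0.0900, so n = 1.960² × 0.0900 / 0.060² ≈ 96.04 → 97.
Reduction: 267 − 97 = 170.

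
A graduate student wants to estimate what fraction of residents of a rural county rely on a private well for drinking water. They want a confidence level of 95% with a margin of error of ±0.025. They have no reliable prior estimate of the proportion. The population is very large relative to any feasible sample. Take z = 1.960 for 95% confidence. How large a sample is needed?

With no prior estimate, use p = 0.5, giving p(1−p) = 0.25.
n = z²·p(1−p)/E² = 1.960² × 0.2500 / 0.025² = 3.8416 × 0.2500 / 0.000625 ≈ 1536.64.
Rounding up gives n = 1537.

1537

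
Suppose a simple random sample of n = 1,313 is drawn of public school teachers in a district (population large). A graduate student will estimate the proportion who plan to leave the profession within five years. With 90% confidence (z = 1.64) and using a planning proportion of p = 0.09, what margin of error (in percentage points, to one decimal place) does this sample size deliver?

SE(p̂) = √[p(1−p)/n] = √[0.0819/1313] = 0.00790.
E = z × SE = 1.64 × 0.00790 = 0.01295, or 1.3 percentage points.

1.3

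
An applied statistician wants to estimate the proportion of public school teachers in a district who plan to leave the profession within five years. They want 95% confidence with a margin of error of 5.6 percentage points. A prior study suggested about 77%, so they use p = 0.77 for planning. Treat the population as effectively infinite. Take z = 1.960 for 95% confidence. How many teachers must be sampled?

With p = 0.77, p(1−p) = 0.1771.
n = z²·p(1−p)/E² = 1.960² × 0.1771 / 0.056² = 3.8416 × 0.1771 / 0.003136 ≈ 216.95.
Rounding up gives n = 217.

217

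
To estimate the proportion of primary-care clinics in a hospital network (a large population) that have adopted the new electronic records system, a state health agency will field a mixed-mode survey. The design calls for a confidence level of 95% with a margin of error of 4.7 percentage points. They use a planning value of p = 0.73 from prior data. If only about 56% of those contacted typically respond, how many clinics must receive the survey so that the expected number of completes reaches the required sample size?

For 95% confidence, z = 1.960.
Completed interviews needed: n₀ = 1.960² × 0.1971 / 0.047² ≈ 342.77 → 343.
At a 56% response rate, contacts needed = 343 / 0.56 ≈ 612.50 → 613.

613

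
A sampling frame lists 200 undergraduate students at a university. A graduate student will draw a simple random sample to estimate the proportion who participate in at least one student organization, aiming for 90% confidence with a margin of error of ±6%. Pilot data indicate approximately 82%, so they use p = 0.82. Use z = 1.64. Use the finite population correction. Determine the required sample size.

72

Unadjusted: n₀ = 1.64² × 0.82 × 0.18 / 0.060² ≈ 110.27, so n₀ = 111.
Finite population correction with N = 200: n = n₀ / (1 + (n₀−1)/N) = 111 / (1 + 110/200) = 111 / 1.5500 ≈ 71.61.
Rounding up, n = 72.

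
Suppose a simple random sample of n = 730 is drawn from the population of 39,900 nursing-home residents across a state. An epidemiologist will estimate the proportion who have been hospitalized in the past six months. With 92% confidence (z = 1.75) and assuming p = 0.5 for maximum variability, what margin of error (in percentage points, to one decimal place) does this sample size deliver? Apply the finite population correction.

3.2

Finite-population factor: (N−n)/(N−1) = (39900−730)/(39900−1) = 0.9817.
SE(p̂) = √[p(1−p)/n · (N−n)/(N−1)] = √[0.2500/730 × 0.9817] = 0.01834.
E = z × SE = 1.75 × 0.01834 = 0.03209 ≈ 3.2 percentage points.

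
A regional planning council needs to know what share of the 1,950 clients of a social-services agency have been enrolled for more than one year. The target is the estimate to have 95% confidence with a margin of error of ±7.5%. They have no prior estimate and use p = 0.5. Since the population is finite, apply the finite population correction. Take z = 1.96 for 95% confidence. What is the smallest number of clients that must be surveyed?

Unadjusted: n₀ = 1.96² × 0.50 × 0.50 / 0.075² ≈ 170.74, so n₀ = 171.
Finite population correction with N = 1,950: n = n₀ / (1 + (n₀−1)/N) = 171 / (1 + 170/1950) = 171 / 1.0872 ≈ 157.29.
Rounding up, n = 158.

158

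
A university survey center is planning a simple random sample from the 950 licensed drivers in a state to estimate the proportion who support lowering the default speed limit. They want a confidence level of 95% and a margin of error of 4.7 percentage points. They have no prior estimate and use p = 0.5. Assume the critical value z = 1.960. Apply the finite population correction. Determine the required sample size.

299

Unadjusted: n₀ = 1.960² × 0.50 × 0.50 / 0.047² ≈ 434.77, so n₀ = 435.
Finite population correction with N = 950: n = n₀ / (1 + (n₀−1)/N) = 435 / (1 + 434/950) = 435 / 1.4568 ≈ 298.59.
Rounding up, n = 299.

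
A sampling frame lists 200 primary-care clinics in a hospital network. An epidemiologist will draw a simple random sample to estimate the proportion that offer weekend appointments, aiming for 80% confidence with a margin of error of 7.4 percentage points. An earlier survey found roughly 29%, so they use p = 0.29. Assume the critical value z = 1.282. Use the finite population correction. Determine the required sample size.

Unadjusted: n₀ = 1.282² × 0.29 × 0.71 / 0.074² ≈ 61.80, so n₀ = 62.
Finite population correction with N = 200: n = n₀ / (1 + (n₀−1)/N) = 62 / (1 + 61/200) = 62 / 1.3050 ≈ 47.51.
Rounding up, n = 48.

48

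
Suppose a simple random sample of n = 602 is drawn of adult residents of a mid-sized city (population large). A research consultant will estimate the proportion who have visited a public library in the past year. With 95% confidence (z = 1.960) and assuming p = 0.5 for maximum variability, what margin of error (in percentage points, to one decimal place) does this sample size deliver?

SE(p̂) = √[p(1−p)/n] = √[0.2500/602] = 0.02038.
E = z × SE = 1.960 × 0.02038 = 0.03994, or 4.0 percentage points.

4.0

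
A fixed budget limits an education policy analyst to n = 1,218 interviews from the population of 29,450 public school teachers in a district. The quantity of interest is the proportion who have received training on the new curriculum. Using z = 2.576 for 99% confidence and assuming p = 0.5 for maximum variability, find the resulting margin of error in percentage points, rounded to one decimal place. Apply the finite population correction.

3.6

Finite-population factor: (N−n)/(N−1) = (29450−1218)/(29450−1) = 0.9587.
SE(p̂) = √[p(1−p)/n · (N−n)/(N−1)] = √[0.2500/1218 × 0.9587] = 0.01403.
E = z × SE = 2.576 × 0.01403 = 0.03613 ≈ 3.6 percentage points.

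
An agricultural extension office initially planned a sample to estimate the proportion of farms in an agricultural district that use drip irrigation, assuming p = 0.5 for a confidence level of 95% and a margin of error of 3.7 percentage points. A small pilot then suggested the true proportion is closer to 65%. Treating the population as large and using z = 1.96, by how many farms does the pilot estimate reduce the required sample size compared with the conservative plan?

Conservative (p = 0.5): n = 1.96² × 0.25 / 0.037² ≈ 701.53 → 702.
Using p = 0.65: p(1−p) = 0.2275, so n = 1.96² × 0.2275 / 0.037² ≈ 638.40 → 639.
Reduction: 702 − 639 = 63.

63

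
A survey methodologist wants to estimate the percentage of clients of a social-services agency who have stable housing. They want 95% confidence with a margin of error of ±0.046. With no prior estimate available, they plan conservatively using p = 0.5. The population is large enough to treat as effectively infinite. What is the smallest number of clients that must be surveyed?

For 95% confidence, z = 1.960.
With p = 0.5, p(1−p) = 0.25.
n = z²·p(1−p)/E² = 1.960² × 0.2500 / 0.046² = 3.8416 × 0.2500 / 0.002116 ≈ 453.88.
Rounding up gives n = 454.

454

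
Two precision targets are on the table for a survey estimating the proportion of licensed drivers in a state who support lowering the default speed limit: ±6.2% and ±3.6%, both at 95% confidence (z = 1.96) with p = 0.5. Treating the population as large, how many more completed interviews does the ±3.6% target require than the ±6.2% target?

492

At ±6.2%: n = 1.96² × 0.2500 / 0.062² ≈ 249.84 → 250.
At ±3.6%: n = 1.96² × 0.2500 / 0.036² ≈ 741.05 → 742.
Additional respondents: 742 − 250 = 492.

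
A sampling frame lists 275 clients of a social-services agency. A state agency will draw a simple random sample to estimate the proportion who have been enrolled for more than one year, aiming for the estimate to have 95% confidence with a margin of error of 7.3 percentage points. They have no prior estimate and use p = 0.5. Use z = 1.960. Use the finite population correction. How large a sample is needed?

110

Unadjusted: n₀ = 1.960² × 0.50 × 0.50 / 0.073² ≈ 180.22, so n₀ = 181.
Finite population correction with N = 275: n = n₀ / (1 + (n₀−1)/N) = 181 / (1 + 180/275) = 181 / 1.6545 ≈ 109.40.
Rounding up, n = 110.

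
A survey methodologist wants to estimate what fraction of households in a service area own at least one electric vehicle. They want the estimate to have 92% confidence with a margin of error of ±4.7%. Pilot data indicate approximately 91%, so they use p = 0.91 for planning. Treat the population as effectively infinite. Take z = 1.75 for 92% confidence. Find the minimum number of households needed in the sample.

With p = 0.91, p(1−p) = 0.0819.
n = z²·p(1−p)/E² = 1.75² × 0.0819 / 0.047² = 3.0625 × 0.0819 / 0.002209 ≈ 113.54.
Rounding up gives n = 114.

114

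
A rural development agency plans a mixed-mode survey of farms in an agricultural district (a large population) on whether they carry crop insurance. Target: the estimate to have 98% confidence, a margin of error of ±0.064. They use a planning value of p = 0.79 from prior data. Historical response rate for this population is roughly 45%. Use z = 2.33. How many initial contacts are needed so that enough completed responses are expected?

489

Completed interviews needed: n₀ = 2.33² × 0.1659 / 0.064² ≈ 219.89 → 220.
At a 45% response rate, contacts needed = 220 / 0.45 ≈ 488.89 → 489.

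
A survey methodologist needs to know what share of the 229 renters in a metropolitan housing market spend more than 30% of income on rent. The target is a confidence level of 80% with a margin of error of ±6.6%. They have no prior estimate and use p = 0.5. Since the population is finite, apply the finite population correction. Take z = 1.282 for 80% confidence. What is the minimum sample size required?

68

Unadjusted: n₀ = 1.282² × 0.50 × 0.50 / 0.066² ≈ 94.33, so n₀ = 95.
Finite population correction with N = 229: n = n₀ / (1 + (n₀−1)/N) = 95 / (1 + 94/229) = 95 / 1.4105 ≈ 67.35.
Rounding up, n = 68.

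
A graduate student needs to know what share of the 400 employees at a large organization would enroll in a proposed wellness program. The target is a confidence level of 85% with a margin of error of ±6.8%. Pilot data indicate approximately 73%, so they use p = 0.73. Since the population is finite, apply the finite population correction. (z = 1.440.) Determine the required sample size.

73

Unadjusted: n₀ = 1.440² × 0.73 × 0.27 / 0.068² ≈ 88.39, so n₀ = 89.
Finite population correction with N = 400: n = n₀ / (1 + (n₀−1)/N) = 89 / (1 + 88/400) = 89 / 1.2200 ≈ 72.95.
Rounding up, n = 73.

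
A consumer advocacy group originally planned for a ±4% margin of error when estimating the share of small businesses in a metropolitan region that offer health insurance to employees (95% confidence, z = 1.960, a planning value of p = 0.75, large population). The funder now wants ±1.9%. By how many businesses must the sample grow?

1545

At ±4%: n = 1.960² × 0.1875 / 0.040² ≈ 450.19 → 451.
At ±1.9%: n = 1.960² × 0.1875 / 0.019² ≈ 1995.29 → 1996.
Additional respondents: 1996 − 451 = 1545.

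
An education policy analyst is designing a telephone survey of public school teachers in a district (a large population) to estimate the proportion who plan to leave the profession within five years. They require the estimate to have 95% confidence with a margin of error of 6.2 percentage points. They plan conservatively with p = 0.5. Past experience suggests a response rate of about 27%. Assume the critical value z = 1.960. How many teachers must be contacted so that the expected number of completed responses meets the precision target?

Completed interviews needed: n₀ = 1.960² × 0.2500 / 0.062² ≈ 249.84 → 250.
At a 27% response rate, contacts needed = 250 / 0.27 ≈ 925.93 → 926.

926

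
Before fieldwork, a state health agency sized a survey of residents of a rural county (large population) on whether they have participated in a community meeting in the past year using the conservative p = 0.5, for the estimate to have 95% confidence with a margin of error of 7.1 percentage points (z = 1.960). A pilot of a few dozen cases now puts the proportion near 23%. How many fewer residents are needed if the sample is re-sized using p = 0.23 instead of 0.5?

Conservative (p = 0.5): n = 1.960² × 0.25 / 0.071² ≈ 190.52 → 191.
Using p = 0.23: p(1−p) = 0.1771, so n = 1.960² × 0.1771 / 0.071² ≈ 134.96 → 135.
Reduction: 191 − 135 = 56.

56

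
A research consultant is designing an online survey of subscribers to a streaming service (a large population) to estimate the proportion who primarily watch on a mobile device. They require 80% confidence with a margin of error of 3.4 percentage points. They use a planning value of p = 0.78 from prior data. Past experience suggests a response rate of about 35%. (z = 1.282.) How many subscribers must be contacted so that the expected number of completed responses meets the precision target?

698

Completed interviews needed: n₀ = 1.282² × 0.1716 / 0.034² ≈ 243.97 → 244.
At a 35% response rate, contacts needed = 244 / 0.35 ≈ 697.14 → 698.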